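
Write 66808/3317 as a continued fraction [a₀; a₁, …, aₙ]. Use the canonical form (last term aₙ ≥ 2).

66808 = 20·3317 + 468
3317 = 7·468 + 41
468 = 11·41 + 17
41 = 2·17 + 7
17 = 2·7 + 3
7 = 2·3 + 1
3 = 3·1 + 0  (stop)
So 66808/3317 = [20; 7, 11, 2, 2, 2, 3].

[20; 7, 11, 2, 2, 2, 3]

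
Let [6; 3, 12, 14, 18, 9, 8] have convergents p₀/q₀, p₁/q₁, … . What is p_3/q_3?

3295/521

Using pₖ = aₖpₖ₋₁ + pₖ₋₂, qₖ = aₖqₖ₋₁ + qₖ₋₂ (with p₋₁=1, p₋₂=0, q₋₁=0, q₋₂=1):
  k=0: a=6, p=6, q=1
  k=1: a=3, p=19, q=3
  k=2: a=12, p=234, q=37
  k=3: a=14, p=3295, q=521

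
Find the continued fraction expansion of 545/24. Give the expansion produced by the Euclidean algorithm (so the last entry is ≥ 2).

545 = 22*24 + 17
24 = 1*17 + 7
17 = 2*7 + 3
7 = 2*3 + 1
3 = 3*1 + 0  (stop)
So 545/24 = [22; 1, 2, 2, 3].

[22; 1, 2, 2, 3]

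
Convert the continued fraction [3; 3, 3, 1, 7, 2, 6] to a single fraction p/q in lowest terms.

4600/1391

Fold from the inside: start with 6/1.
  2 + 1/6 = 13/6
  7 + 6/13 = 97/13
  1 + 13/97 = 110/97
  3 + 97/110 = 427/110
  3 + 110/427 = 1391/427
  3 + 427/1391 = 4600/1391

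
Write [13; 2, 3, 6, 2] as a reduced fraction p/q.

1276/95

Fold from the inside: start with 2/1.
  6 + 1/2 = 13/2
  3 + 2/13 = 41/13
  2 + 13/41 = 95/41
  13 + 41/95 = 1276/95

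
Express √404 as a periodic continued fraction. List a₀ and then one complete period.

a₀ = ⌊√404⌋ = 20.
With m₀=0, d₀=1 and mₖ₊₁ = dₖaₖ − mₖ, dₖ₊₁ = (n − mₖ₊₁²)/dₖ, aₖ₊₁ = ⌊(a₀+mₖ₊₁)/dₖ₊₁⌋:
  k=1: m=20, d=4, a=10
  k=2: m=20, d=1, a=40
d=1 and a=2a₀=40 at k=2, so the next step gives (m, d) = (20, 4) again — its k=1 value — and the period has length 2.

[20; 10, 40]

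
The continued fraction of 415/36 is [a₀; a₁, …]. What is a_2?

1

415 = 11·36 + 19   →  a_0 = 11
36 = 1·19 + 17   →  a_1 = 1
19 = 1·17 + 2   →  a_2 = 1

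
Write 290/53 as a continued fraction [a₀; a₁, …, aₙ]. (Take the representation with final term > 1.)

290 = 5·53 + 25
53 = 2·25 + 3
25 = 8·3 + 1
3 = 3·1 + 0  (stop)
So 290/53 = [5; 2, 8, 3].

[5; 2, 8, 3]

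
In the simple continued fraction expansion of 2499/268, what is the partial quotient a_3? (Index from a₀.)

2

2499 = 9·268 + 87   →  a_0 = 9
268 = 3·87 + 7   →  a_1 = 3
87 = 12·7 + 3   →  a_2 = 12
7 = 2·3 + 1   →  a_3 = 2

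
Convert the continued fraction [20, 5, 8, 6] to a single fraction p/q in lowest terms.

5069/251

Fold from the inside: start with 6/1.
  8 + 1/6 = 49/6
  5 + 6/49 = 251/49
  20 + 49/251 = 5069/251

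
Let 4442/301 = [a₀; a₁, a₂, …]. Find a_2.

4442 = 14·301 + 228   →  a_0 = 14
301 = 1·228 + 73   →  a_1 = 1
228 = 3·73 + 9   →  a_2 = 3

3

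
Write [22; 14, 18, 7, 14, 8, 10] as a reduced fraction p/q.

45522472/2062533

Fold from the inside: start with 10/1.
  8 + 1/10 = 81/10
  14 + 10/81 = 1144/81
  7 + 81/1144 = 8089/1144
  18 + 1144/8089 = 146746/8089
  14 + 8089/146746 = 2062533/146746
  22 + 146746/2062533 = 45522472/2062533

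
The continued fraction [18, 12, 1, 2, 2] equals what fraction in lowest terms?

Fold from the inside: start with 2/1.
  2 + 1/2 = 5/2
  1 + 2/5 = 7/5
  12 + 5/7 = 89/7
  18 + 7/89 = 1609/89

1609/89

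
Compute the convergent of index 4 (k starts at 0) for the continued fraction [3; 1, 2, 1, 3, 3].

56/15

Using pₖ = aₖpₖ₋₁ + pₖ₋₂, qₖ = aₖqₖ₋₁ + qₖ₋₂ (with p₋₁=1, p₋₂=0, q₋₁=0, q₋₂=1):
  k=0: a=3, p=3, q=1
  k=1: a=1, p=4, q=1
  k=2: a=2, p=11, q=3
  k=3: a=1, p=15, q=4
  k=4: a=3, p=56, q=15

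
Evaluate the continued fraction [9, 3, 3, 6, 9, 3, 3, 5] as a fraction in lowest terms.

293827/31589

Using pₖ = aₖpₖ₋₁ + pₖ₋₂ and qₖ = aₖqₖ₋₁ + qₖ₋₂:
  k=0: a=9, p=9, q=1
  k=1: a=3, p=28, q=3
  k=2: a=3, p=93, q=10
  k=3: a=6, p=586, q=63
  k=4: a=9, p=5367, q=577
  k=5: a=3, p=16687, q=1794
  k=6: a=3, p=55428, q=5959
  k=7: a=5, p=293827, q=31589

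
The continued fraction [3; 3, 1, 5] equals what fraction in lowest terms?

75/23

Using pₖ = aₖpₖ₋₁ + pₖ₋₂ and qₖ = aₖqₖ₋₁ + qₖ₋₂:
  k=0: a=3, p=3, q=1
  k=1: a=3, p=10, q=3
  k=2: a=1, p=13, q=4
  k=3: a=5, p=75, q=23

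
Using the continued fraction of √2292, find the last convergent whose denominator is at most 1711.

36720/767

√2292 = [47; 1, 6, 1, 94, …] (period length 4).
Convergents:
  p_0/q_0 = 47/1
  p_1/q_1 = 48/1
  p_2/q_2 = 335/7
  p_3/q_3 = 383/8
  p_4/q_4 = 36337/759
  p_5/q_5 = 36720/767
  p_6/q_6 = 256657/5361
q_5 = 767 ≤ 1711 < 5361 = q_6, so the answer is 36720/767.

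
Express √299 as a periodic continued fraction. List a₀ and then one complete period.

a₀ = ⌊√299⌋ = 17.
With m₀=0, d₀=1 and mₖ₊₁ = dₖaₖ − mₖ, dₖ₊₁ = (n − mₖ₊₁²)/dₖ, aₖ₊₁ = ⌊(a₀+mₖ₊₁)/dₖ₊₁⌋:
  k=1: m=17, d=10, a=3
  k=2: m=13, d=13, a=2
  k=3: m=13, d=10, a=3
  k=4: m=17, d=1, a=34
d=1 and a=2a₀=34 at k=4, so the next step gives (m, d) = (17, 10) again — its k=1 value — and the period has length 4.

[17; 3, 2, 3, 34]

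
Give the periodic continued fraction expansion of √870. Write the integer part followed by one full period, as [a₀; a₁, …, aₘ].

[29; 2, 58]

a₀ = ⌊√870⌋ = 29.
With m₀=0, d₀=1 and mₖ₊₁ = dₖaₖ − mₖ, dₖ₊₁ = (n − mₖ₊₁²)/dₖ, aₖ₊₁ = ⌊(a₀+mₖ₊₁)/dₖ₊₁⌋:
  k=1: m=29, d=29, a=2
  k=2: m=29, d=1, a=58
d=1 and a=2a₀=58 at k=2, so the next step gives (m, d) = (29, 29) again — its k=1 value — and the period has length 2.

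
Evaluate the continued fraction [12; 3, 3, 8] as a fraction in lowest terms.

Fold from the inside: start with 8/1.
  3 + 1/8 = 25/8
  3 + 8/25 = 83/25
  12 + 25/83 = 1021/83

1021/83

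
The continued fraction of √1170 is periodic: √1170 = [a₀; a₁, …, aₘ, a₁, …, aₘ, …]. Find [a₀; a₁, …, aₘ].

[34; 4, 1, 6, 1, 4, 68]

a₀ = ⌊√1170⌋ = 34.
With m₀=0, d₀=1 and mₖ₊₁ = dₖaₖ − mₖ, dₖ₊₁ = (n − mₖ₊₁²)/dₖ, aₖ₊₁ = ⌊(a₀+mₖ₊₁)/dₖ₊₁⌋:
  k=1: m=34, d=14, a=4
  k=2: m=22, d=49, a=1
  k=3: m=27, d=9, a=6
  k=4: m=27, d=49, a=1
  k=5: m=22, d=14, a=4
  k=6: m=34, d=1, a=68
d=1 and a=2a₀=68 at k=6, so the next step gives (m, d) = (34, 14) again — its k=1 value — and the period has length 6.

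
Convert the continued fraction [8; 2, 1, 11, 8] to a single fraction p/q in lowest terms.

Fold from the inside: start with 8/1.
  11 + 1/8 = 89/8
  1 + 8/89 = 97/89
  2 + 89/97 = 283/97
  8 + 97/283 = 2361/283

2361/283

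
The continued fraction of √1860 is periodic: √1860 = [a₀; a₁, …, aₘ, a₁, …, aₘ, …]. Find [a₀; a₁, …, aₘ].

[43; 7, 1, 4, 1, 7, 86]

a₀ = ⌊√1860⌋ = 43.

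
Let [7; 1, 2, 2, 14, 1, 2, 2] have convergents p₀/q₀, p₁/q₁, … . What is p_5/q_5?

Using pₖ = aₖpₖ₋₁ + pₖ₋₂, qₖ = aₖqₖ₋₁ + qₖ₋₂ (with p₋₁=1, p₋₂=0, q₋₁=0, q₋₂=1):
  k=0: a=7, p=7, q=1
  k=1: a=1, p=8, q=1
  k=2: a=2, p=23, q=3
  k=3: a=2, p=54, q=7
  k=4: a=14, p=779, q=101
  k=5: a=1, p=833, q=108

833/108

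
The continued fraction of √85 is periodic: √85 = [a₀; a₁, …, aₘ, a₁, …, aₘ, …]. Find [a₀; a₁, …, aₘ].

[9; 4, 1, 1, 4, 18]

a₀ = ⌊√85⌋ = 9.
With m₀=0, d₀=1 and mₖ₊₁ = dₖaₖ − mₖ, dₖ₊₁ = (n − mₖ₊₁²)/dₖ, aₖ₊₁ = ⌊(a₀+mₖ₊₁)/dₖ₊₁⌋:
  k=1: m=9, d=4, a=4
  k=2: m=7, d=9, a=1
  k=3: m=2, d=9, a=1
  k=4: m=7, d=4, a=4
  k=5: m=9, d=1, a=18
d=1 and a=2a₀=18 at k=5, so the next step gives (m, d) = (9, 4) again — its k=1 value — and the period has length 5.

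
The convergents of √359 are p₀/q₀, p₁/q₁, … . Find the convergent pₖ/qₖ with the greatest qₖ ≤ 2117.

13661/721

√359 = [18; 1, 17, 1, 36, …] (period length 4).
Convergents:
  p_0/q_0 = 18/1
  p_1/q_1 = 19/1
  p_2/q_2 = 341/18
  p_3/q_3 = 360/19
  p_4/q_4 = 13301/702
  p_5/q_5 = 13661/721
  p_6/q_6 = 245538/12959
q_5 = 721 ≤ 2117 < 12959 = q_6, so the answer is 13661/721.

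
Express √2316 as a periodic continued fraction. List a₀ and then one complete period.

[48; 8, 96]

a₀ = ⌊√2316⌋ = 48.
With m₀=0, d₀=1 and mₖ₊₁ = dₖaₖ − mₖ, dₖ₊₁ = (n − mₖ₊₁²)/dₖ, aₖ₊₁ = ⌊(a₀+mₖ₊₁)/dₖ₊₁⌋:
  k=1: m=48, d=12, a=8
  k=2: m=48, d=1, a=96
d=1 and a=2a₀=96 at k=2, so the next step gives (m, d) = (48, 12) again — its k=1 value — and the period has length 2.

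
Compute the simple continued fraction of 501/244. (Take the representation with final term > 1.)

501 = 2×244 + 13
244 = 18×13 + 10
13 = 1×10 + 3
10 = 3×3 + 1
3 = 3×1 + 0  (stop)
So 501/244 = [2; 18, 1, 3, 3].

[2; 18, 1, 3, 3]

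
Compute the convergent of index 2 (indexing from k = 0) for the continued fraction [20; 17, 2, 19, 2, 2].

702/35

Using pₖ = aₖpₖ₋₁ + pₖ₋₂, qₖ = aₖqₖ₋₁ + qₖ₋₂ (with p₋₁=1, p₋₂=0, q₋₁=0, q₋₂=1):
  k=0: a=20, p=20, q=1
  k=1: a=17, p=341, q=17
  k=2: a=2, p=702, q=35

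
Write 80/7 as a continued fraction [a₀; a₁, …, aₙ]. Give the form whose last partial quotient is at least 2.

[11; 2, 3]

80 = 11·7 + 3
7 = 2·3 + 1
3 = 3·1 + 0  (stop)
So 80/7 = [11; 2, 3].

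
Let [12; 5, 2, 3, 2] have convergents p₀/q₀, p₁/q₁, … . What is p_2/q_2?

134/11

Using pₖ = aₖpₖ₋₁ + pₖ₋₂, qₖ = aₖqₖ₋₁ + qₖ₋₂ (with p₋₁=1, p₋₂=0, q₋₁=0, q₋₂=1):
  k=0: a=12, p=12, q=1
  k=1: a=5, p=61, q=5
  k=2: a=2, p=134, q=11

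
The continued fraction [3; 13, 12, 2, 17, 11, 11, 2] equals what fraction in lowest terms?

4507313/1465101

Fold from the inside: start with 2/1.
  11 + 1/2 = 23/2
  11 + 2/23 = 255/23
  17 + 23/255 = 4358/255
  2 + 255/4358 = 8971/4358
  12 + 4358/8971 = 112010/8971
  13 + 8971/112010 = 1465101/112010
  3 + 112010/1465101 = 4507313/1465101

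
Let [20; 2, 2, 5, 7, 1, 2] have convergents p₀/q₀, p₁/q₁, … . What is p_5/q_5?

4510/221

Using pₖ = aₖpₖ₋₁ + pₖ₋₂, qₖ = aₖqₖ₋₁ + qₖ₋₂ (with p₋₁=1, p₋₂=0, q₋₁=0, q₋₂=1):
  k=0: a=20, p=20, q=1
  k=1: a=2, p=41, q=2
  k=2: a=2, p=102, q=5
  k=3: a=5, p=551, q=27
  k=4: a=7, p=3959, q=194
  k=5: a=1, p=4510, q=221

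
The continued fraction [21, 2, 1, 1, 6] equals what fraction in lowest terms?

706/33

Fold from the inside: start with 6/1.
  1 + 1/6 = 7/6
  1 + 6/7 = 13/7
  2 + 7/13 = 33/13
  21 + 13/33 = 706/33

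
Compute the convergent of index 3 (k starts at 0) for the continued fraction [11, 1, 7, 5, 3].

487/41

Using pₖ = aₖpₖ₋₁ + pₖ₋₂, qₖ = aₖqₖ₋₁ + qₖ₋₂ (with p₋₁=1, p₋₂=0, q₋₁=0, q₋₂=1):
  k=0: a=11, p=11, q=1
  k=1: a=1, p=12, q=1
  k=2: a=7, p=95, q=8
  k=3: a=5, p=487, q=41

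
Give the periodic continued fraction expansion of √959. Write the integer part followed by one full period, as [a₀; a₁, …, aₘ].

a₀ = ⌊√959⌋ = 30.
With m₀=0, d₀=1 and mₖ₊₁ = dₖaₖ − mₖ, dₖ₊₁ = (n − mₖ₊₁²)/dₖ, aₖ₊₁ = ⌊(a₀+mₖ₊₁)/dₖ₊₁⌋:
  k=1: m=30, d=59, a=1
  k=2: m=29, d=2, a=29
  k=3: m=29, d=59, a=1
  k=4: m=30, d=1, a=60
d=1 and a=2a₀=60 at k=4, so the next step gives (m, d) = (30, 59) again — its k=1 value — and the period has length 4.

[30; 1, 29, 1, 60]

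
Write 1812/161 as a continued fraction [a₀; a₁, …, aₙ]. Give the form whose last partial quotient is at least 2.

[11; 3, 1, 12, 1, 2]

1812 = 11·161 + 41
161 = 3·41 + 38
41 = 1·38 + 3
38 = 12·3 + 2
3 = 1·2 + 1
2 = 2·1 + 0  (stop)
So 1812/161 = [11; 3, 1, 12, 1, 2].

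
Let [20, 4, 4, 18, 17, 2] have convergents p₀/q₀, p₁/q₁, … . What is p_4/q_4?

Using pₖ = aₖpₖ₋₁ + pₖ₋₂, qₖ = aₖqₖ₋₁ + qₖ₋₂ (with p₋₁=1, p₋₂=0, q₋₁=0, q₋₂=1):
  k=0: a=20, p=20, q=1
  k=1: a=4, p=81, q=4
  k=2: a=4, p=344, q=17
  k=3: a=18, p=6273, q=310
  k=4: a=17, p=106985, q=5287

106985/5287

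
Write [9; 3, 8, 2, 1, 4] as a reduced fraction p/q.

Using pₖ = aₖpₖ₋₁ + pₖ₋₂ and qₖ = aₖqₖ₋₁ + qₖ₋₂:
  k=0: a=9, p=9, q=1
  k=1: a=3, p=28, q=3
  k=2: a=8, p=233, q=25
  k=3: a=2, p=494, q=53
  k=4: a=1, p=727, q=78
  k=5: a=4, p=3402, q=365

3402/365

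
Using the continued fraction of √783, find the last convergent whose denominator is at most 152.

√783 = [27; 1, 54, …] (period length 2).
Convergents:
  p_0/q_0 = 27/1
  p_1/q_1 = 28/1
  p_2/q_2 = 1539/55
  p_3/q_3 = 1567/56
  p_4/q_4 = 86157/3079
q_3 = 56 ≤ 152 < 3079 = q_4, so the answer is 1567/56.

1567/56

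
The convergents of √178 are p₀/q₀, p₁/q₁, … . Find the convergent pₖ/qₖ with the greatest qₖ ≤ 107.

547/41

√178 = [13; 2, 1, 12, 1, 2, 26, …] (period length 6).
Convergents:
  p_0/q_0 = 13/1
  p_1/q_1 = 27/2
  p_2/q_2 = 40/3
  p_3/q_3 = 507/38
  p_4/q_4 = 547/41
  p_5/q_5 = 1601/120
q_4 = 41 ≤ 107 < 120 = q_5, so the answer is 547/41.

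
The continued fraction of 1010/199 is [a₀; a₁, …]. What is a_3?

1010 = 5·199 + 15   →  a_0 = 5
199 = 13·15 + 4   →  a_1 = 13
15 = 3·4 + 3   →  a_2 = 3
4 = 1·3 + 1   →  a_3 = 1

1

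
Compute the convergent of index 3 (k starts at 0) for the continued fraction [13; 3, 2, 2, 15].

Using pₖ = aₖpₖ₋₁ + pₖ₋₂, qₖ = aₖqₖ₋₁ + qₖ₋₂ (with p₋₁=1, p₋₂=0, q₋₁=0, q₋₂=1):
  k=0: a=13, p=13, q=1
  k=1: a=3, p=40, q=3
  k=2: a=2, p=93, q=7
  k=3: a=2, p=226, q=17

226/17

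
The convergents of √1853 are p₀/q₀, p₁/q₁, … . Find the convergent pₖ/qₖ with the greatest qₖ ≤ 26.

947/22

√1853 = [43; 21, 1, 1, 21, 86, …] (period length 5).
Convergents:
  p_0/q_0 = 43/1
  p_1/q_1 = 904/21
  p_2/q_2 = 947/22
  p_3/q_3 = 1851/43
q_2 = 22 ≤ 26 < 43 = q_3, so the answer is 947/22.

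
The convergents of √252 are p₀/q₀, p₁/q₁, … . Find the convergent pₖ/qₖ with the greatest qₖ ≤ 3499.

√252 = [15; 1, 6, 1, 30, …] (period length 4).
Convergents:
  p_0/q_0 = 15/1
  p_1/q_1 = 16/1
  p_2/q_2 = 111/7
  p_3/q_3 = 127/8
  p_4/q_4 = 3921/247
  p_5/q_5 = 4048/255
  p_6/q_6 = 28209/1777
  p_7/q_7 = 32257/2032
  p_8/q_8 = 995919/62737
q_7 = 2032 ≤ 3499 < 62737 = q_8, so the answer is 32257/2032.

32257/2032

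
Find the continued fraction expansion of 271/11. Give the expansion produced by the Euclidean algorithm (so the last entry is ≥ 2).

[24; 1, 1, 1, 3]

271 = 24×11 + 7
11 = 1×7 + 4
7 = 1×4 + 3
4 = 1×3 + 1
3 = 3×1 + 0  (stop)
So 271/11 = [24; 1, 1, 1, 3].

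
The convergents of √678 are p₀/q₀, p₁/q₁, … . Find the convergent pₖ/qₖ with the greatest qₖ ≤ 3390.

35230/1353

√678 = [26; 26, 52, …] (period length 2).
Convergents:
  p_0/q_0 = 26/1
  p_1/q_1 = 677/26
  p_2/q_2 = 35230/1353
  p_3/q_3 = 916657/35204
q_2 = 1353 ≤ 3390 < 35204 = q_3, so the answer is 35230/1353.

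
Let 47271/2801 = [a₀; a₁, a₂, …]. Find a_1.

47271 = 16·2801 + 2455   →  a_0 = 16
2801 = 1·2455 + 346   →  a_1 = 1

1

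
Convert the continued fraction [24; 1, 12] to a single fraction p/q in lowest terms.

324/13

Fold from the inside: start with 12/1.
  1 + 1/12 = 13/12
  24 + 12/13 = 324/13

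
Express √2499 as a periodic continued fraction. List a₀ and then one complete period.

[49; 1, 98]

a₀ = ⌊√2499⌋ = 49.
With m₀=0, d₀=1 and mₖ₊₁ = dₖaₖ − mₖ, dₖ₊₁ = (n − mₖ₊₁²)/dₖ, aₖ₊₁ = ⌊(a₀+mₖ₊₁)/dₖ₊₁⌋:
  k=1: m=49, d=98, a=1
  k=2: m=49, d=1, a=98
d=1 and a=2a₀=98 at k=2, so the next step gives (m, d) = (49, 98) again — its k=1 value — and the period has length 2.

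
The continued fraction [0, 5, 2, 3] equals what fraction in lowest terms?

Fold from the inside: start with 3/1.
  2 + 1/3 = 7/3
  5 + 3/7 = 38/7
  0 + 7/38 = 7/38

7/38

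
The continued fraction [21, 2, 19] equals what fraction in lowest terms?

Fold from the inside: start with 19/1.
  2 + 1/19 = 39/19
  21 + 19/39 = 838/39

838/39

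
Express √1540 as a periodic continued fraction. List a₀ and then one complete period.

[39; 4, 8, 2, 8, 4, 78]

a₀ = ⌊√1540⌋ = 39.
With m₀=0, d₀=1 and mₖ₊₁ = dₖaₖ − mₖ, dₖ₊₁ = (n − mₖ₊₁²)/dₖ, aₖ₊₁ = ⌊(a₀+mₖ₊₁)/dₖ₊₁⌋:
  k=1: m=39, d=19, a=4
  k=2: m=37, d=9, a=8
  k=3: m=35, d=35, a=2
  k=4: m=35, d=9, a=8
  k=5: m=37, d=19, a=4
  k=6: m=39, d=1, a=78
d=1 and a=2a₀=78 at k=6, so the next step gives (m, d) = (39, 19) again — its k=1 value — and the period has length 6.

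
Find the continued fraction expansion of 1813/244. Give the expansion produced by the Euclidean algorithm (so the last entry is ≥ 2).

1813 = 7×244 + 105
244 = 2×105 + 34
105 = 3×34 + 3
34 = 11×3 + 1
3 = 3×1 + 0  (stop)
So 1813/244 = [7; 2, 3, 11, 3].

[7; 2, 3, 11, 3]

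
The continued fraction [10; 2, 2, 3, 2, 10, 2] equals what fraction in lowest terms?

8880/853

Using pₖ = aₖpₖ₋₁ + pₖ₋₂ and qₖ = aₖqₖ₋₁ + qₖ₋₂:
  k=0: a=10, p=10, q=1
  k=1: a=2, p=21, q=2
  k=2: a=2, p=52, q=5
  k=3: a=3, p=177, q=17
  k=4: a=2, p=406, q=39
  k=5: a=10, p=4237, q=407
  k=6: a=2, p=8880, q=853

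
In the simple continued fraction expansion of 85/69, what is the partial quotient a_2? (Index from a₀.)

85 = 1·69 + 16   →  a_0 = 1
69 = 4·16 + 5   →  a_1 = 4
16 = 3·5 + 1   →  a_2 = 3

3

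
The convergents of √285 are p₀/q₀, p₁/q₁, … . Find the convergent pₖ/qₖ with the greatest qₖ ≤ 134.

2144/127

√285 = [16; 1, 7, 2, 7, 1, 32, …] (period length 6).
Convergents:
  p_0/q_0 = 16/1
  p_1/q_1 = 17/1
  p_2/q_2 = 135/8
  p_3/q_3 = 287/17
  p_4/q_4 = 2144/127
  p_5/q_5 = 2431/144
q_4 = 127 ≤ 134 < 144 = q_5, so the answer is 2144/127.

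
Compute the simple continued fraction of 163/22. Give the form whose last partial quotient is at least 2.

163 = 7·22 + 9
22 = 2·9 + 4
9 = 2·4 + 1
4 = 4·1 + 0  (stop)
So 163/22 = [7; 2, 2, 4].

[7; 2, 2, 4]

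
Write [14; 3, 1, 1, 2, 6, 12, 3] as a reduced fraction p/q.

Using pₖ = aₖpₖ₋₁ + pₖ₋₂ and qₖ = aₖqₖ₋₁ + qₖ₋₂:
  k=0: a=14, p=14, q=1
  k=1: a=3, p=43, q=3
  k=2: a=1, p=57, q=4
  k=3: a=1, p=100, q=7
  k=4: a=2, p=257, q=18
  k=5: a=6, p=1642, q=115
  k=6: a=12, p=19961, q=1398
  k=7: a=3, p=61525, q=4309

61525/4309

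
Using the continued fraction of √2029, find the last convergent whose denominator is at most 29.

√2029 = [45; 22, 1, 1, 22, 90, …] (period length 5).
Convergents:
  p_0/q_0 = 45/1
  p_1/q_1 = 991/22
  p_2/q_2 = 1036/23
  p_3/q_3 = 2027/45
q_2 = 23 ≤ 29 < 45 = q_3, so the answer is 1036/23.

1036/23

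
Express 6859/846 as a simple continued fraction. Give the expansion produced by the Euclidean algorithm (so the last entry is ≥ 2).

[8; 9, 3, 2, 1, 2, 3]

6859 = 8×846 + 91
846 = 9×91 + 27
91 = 3×27 + 10
27 = 2×10 + 7
10 = 1×7 + 3
7 = 2×3 + 1
3 = 3×1 + 0  (stop)
So 6859/846 = [8; 9, 3, 2, 1, 2, 3].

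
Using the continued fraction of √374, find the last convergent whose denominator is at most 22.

√374 = [19; 2, 1, 18, 1, 2, 38, …] (period length 6).
Convergents:
  p_0/q_0 = 19/1
  p_1/q_1 = 39/2
  p_2/q_2 = 58/3
  p_3/q_3 = 1083/56
q_2 = 3 ≤ 22 < 56 = q_3, so the answer is 58/3.

58/3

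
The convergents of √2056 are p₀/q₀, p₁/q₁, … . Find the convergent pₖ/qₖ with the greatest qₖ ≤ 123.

4625/102

√2056 = [45; 2, 1, 10, 1, 2, 90, …] (period length 6).
Convergents:
  p_0/q_0 = 45/1
  p_1/q_1 = 91/2
  p_2/q_2 = 136/3
  p_3/q_3 = 1451/32
  p_4/q_4 = 1587/35
  p_5/q_5 = 4625/102
  p_6/q_6 = 417837/9215
q_5 = 102 ≤ 123 < 9215 = q_6, so the answer is 4625/102.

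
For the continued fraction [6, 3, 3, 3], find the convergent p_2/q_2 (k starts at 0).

Using pₖ = aₖpₖ₋₁ + pₖ₋₂, qₖ = aₖqₖ₋₁ + qₖ₋₂ (with p₋₁=1, p₋₂=0, q₋₁=0, q₋₂=1):
  k=0: a=6, p=6, q=1
  k=1: a=3, p=19, q=3
  k=2: a=3, p=63, q=10

63/10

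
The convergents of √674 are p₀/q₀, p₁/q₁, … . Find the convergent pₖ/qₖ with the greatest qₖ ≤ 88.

√674 = [25; 1, 24, 1, 50, …] (period length 4).
Convergents:
  p_0/q_0 = 25/1
  p_1/q_1 = 26/1
  p_2/q_2 = 649/25
  p_3/q_3 = 675/26
  p_4/q_4 = 34399/1325
q_3 = 26 ≤ 88 < 1325 = q_4, so the answer is 675/26.

675/26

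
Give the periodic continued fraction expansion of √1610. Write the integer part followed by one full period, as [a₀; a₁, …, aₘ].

a₀ = ⌊√1610⌋ = 40.
With m₀=0, d₀=1 and mₖ₊₁ = dₖaₖ − mₖ, dₖ₊₁ = (n − mₖ₊₁²)/dₖ, aₖ₊₁ = ⌊(a₀+mₖ₊₁)/dₖ₊₁⌋:
  k=1: m=40, d=10, a=8
  k=2: m=40, d=1, a=80
d=1 and a=2a₀=80 at k=2, so the next step gives (m, d) = (40, 10) again — its k=1 value — and the period has length 2.

[40; 8, 80]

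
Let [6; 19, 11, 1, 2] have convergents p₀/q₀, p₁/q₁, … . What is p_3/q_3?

1386/229

Using pₖ = aₖpₖ₋₁ + pₖ₋₂, qₖ = aₖqₖ₋₁ + qₖ₋₂ (with p₋₁=1, p₋₂=0, q₋₁=0, q₋₂=1):
  k=0: a=6, p=6, q=1
  k=1: a=19, p=115, q=19
  k=2: a=11, p=1271, q=210
  k=3: a=1, p=1386, q=229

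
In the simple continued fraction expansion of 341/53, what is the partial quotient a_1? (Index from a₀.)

2

341 = 6·53 + 23   →  a_0 = 6
53 = 2·23 + 7   →  a_1 = 2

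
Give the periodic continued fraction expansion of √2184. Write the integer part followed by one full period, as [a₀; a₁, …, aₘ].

[46; 1, 2, 1, 2, 1, 92]

a₀ = ⌊√2184⌋ = 46.
With m₀=0, d₀=1 and mₖ₊₁ = dₖaₖ − mₖ, dₖ₊₁ = (n − mₖ₊₁²)/dₖ, aₖ₊₁ = ⌊(a₀+mₖ₊₁)/dₖ₊₁⌋:
  k=1: m=46, d=68, a=1
  k=2: m=22, d=25, a=2
  k=3: m=28, d=56, a=1
  k=4: m=28, d=25, a=2
  k=5: m=22, d=68, a=1
  k=6: m=46, d=1, a=92
d=1 and a=2a₀=92 at k=6, so the next step gives (m, d) = (46, 68) again — its k=1 value — and the period has length 6.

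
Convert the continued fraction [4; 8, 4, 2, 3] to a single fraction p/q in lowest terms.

Using pₖ = aₖpₖ₋₁ + pₖ₋₂ and qₖ = aₖqₖ₋₁ + qₖ₋₂:
  k=0: a=4, p=4, q=1
  k=1: a=8, p=33, q=8
  k=2: a=4, p=136, q=33
  k=3: a=2, p=305, q=74
  k=4: a=3, p=1051, q=255

1051/255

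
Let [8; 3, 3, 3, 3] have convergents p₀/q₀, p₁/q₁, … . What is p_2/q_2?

Using pₖ = aₖpₖ₋₁ + pₖ₋₂, qₖ = aₖqₖ₋₁ + qₖ₋₂ (with p₋₁=1, p₋₂=0, q₋₁=0, q₋₂=1):
  k=0: a=8, p=8, q=1
  k=1: a=3, p=25, q=3
  k=2: a=3, p=83, q=10

83/10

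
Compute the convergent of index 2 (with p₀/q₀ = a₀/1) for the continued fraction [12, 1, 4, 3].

Using pₖ = aₖpₖ₋₁ + pₖ₋₂, qₖ = aₖqₖ₋₁ + qₖ₋₂ (with p₋₁=1, p₋₂=0, q₋₁=0, q₋₂=1):
  k=0: a=12, p=12, q=1
  k=1: a=1, p=13, q=1
  k=2: a=4, p=64, q=5

64/5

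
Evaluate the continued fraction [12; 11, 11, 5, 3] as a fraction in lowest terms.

23999/1985

Fold from the inside: start with 3/1.
  5 + 1/3 = 16/3
  11 + 3/16 = 179/16
  11 + 16/179 = 1985/179
  12 + 179/1985 = 23999/1985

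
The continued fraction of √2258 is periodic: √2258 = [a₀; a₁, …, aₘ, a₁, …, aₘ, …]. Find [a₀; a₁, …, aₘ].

a₀ = ⌊√2258⌋ = 47.
With m₀=0, d₀=1 and mₖ₊₁ = dₖaₖ − mₖ, dₖ₊₁ = (n − mₖ₊₁²)/dₖ, aₖ₊₁ = ⌊(a₀+mₖ₊₁)/dₖ₊₁⌋:
  k=1: m=47, d=49, a=1
  k=2: m=2, d=46, a=1
  k=3: m=44, d=7, a=13
  k=4: m=47, d=7, a=13
  k=5: m=44, d=46, a=1
  k=6: m=2, d=49, a=1
  k=7: m=47, d=1, a=94
d=1 and a=2a₀=94 at k=7, so the next step gives (m, d) = (47, 49) again — its k=1 value — and the period has length 7.

[47; 1, 1, 13, 13, 1, 1, 94]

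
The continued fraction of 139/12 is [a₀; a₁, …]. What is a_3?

139 = 11·12 + 7   →  a_0 = 11
12 = 1·7 + 5   →  a_1 = 1
7 = 1·5 + 2   →  a_2 = 1
5 = 2·2 + 1   →  a_3 = 2

2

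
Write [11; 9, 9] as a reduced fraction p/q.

Using pₖ = aₖpₖ₋₁ + pₖ₋₂ and qₖ = aₖqₖ₋₁ + qₖ₋₂:
  k=0: a=11, p=11, q=1
  k=1: a=9, p=100, q=9
  k=2: a=9, p=911, q=82

911/82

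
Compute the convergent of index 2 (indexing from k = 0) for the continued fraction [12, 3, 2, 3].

86/7

Using pₖ = aₖpₖ₋₁ + pₖ₋₂, qₖ = aₖqₖ₋₁ + qₖ₋₂ (with p₋₁=1, p₋₂=0, q₋₁=0, q₋₂=1):
  k=0: a=12, p=12, q=1
  k=1: a=3, p=37, q=3
  k=2: a=2, p=86, q=7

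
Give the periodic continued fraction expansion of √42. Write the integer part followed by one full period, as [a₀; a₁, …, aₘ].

[6; 2, 12]

a₀ = ⌊√42⌋ = 6.
With m₀=0, d₀=1 and mₖ₊₁ = dₖaₖ − mₖ, dₖ₊₁ = (n − mₖ₊₁²)/dₖ, aₖ₊₁ = ⌊(a₀+mₖ₊₁)/dₖ₊₁⌋:
  k=1: m=6, d=6, a=2
  k=2: m=6, d=1, a=12
d=1 and a=2a₀=12 at k=2, so the next step gives (m, d) = (6, 6) again — its k=1 value — and the period has length 2.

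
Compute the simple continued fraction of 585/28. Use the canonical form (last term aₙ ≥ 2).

[20; 1, 8, 3]

585 = 20*28 + 25
28 = 1*25 + 3
25 = 8*3 + 1
3 = 3*1 + 0  (stop)
So 585/28 = [20; 1, 8, 3].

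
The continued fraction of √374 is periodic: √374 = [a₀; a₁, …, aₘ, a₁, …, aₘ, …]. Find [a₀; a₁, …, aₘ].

a₀ = ⌊√374⌋ = 19.
With m₀=0, d₀=1 and mₖ₊₁ = dₖaₖ − mₖ, dₖ₊₁ = (n − mₖ₊₁²)/dₖ, aₖ₊₁ = ⌊(a₀+mₖ₊₁)/dₖ₊₁⌋:
  k=1: m=19, d=13, a=2
  k=2: m=7, d=25, a=1
  k=3: m=18, d=2, a=18
  k=4: m=18, d=25, a=1
  k=5: m=7, d=13, a=2
  k=6: m=19, d=1, a=38
d=1 and a=2a₀=38 at k=6, so the next step gives (m, d) = (19, 13) again — its k=1 value — and the period has length 6.

[19; 2, 1, 18, 1, 2, 38]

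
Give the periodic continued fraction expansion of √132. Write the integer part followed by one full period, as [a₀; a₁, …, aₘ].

a₀ = ⌊√132⌋ = 11.

[11; 2, 22]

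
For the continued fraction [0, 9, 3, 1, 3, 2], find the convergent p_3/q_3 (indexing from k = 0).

4/37

Using pₖ = aₖpₖ₋₁ + pₖ₋₂, qₖ = aₖqₖ₋₁ + qₖ₋₂ (with p₋₁=1, p₋₂=0, q₋₁=0, q₋₂=1):
  k=0: a=0, p=0, q=1
  k=1: a=9, p=1, q=9
  k=2: a=3, p=3, q=28
  k=3: a=1, p=4, q=37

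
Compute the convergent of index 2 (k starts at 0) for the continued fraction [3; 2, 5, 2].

Using pₖ = aₖpₖ₋₁ + pₖ₋₂, qₖ = aₖqₖ₋₁ + qₖ₋₂ (with p₋₁=1, p₋₂=0, q₋₁=0, q₋₂=1):
  k=0: a=3, p=3, q=1
  k=1: a=2, p=7, q=2
  k=2: a=5, p=38, q=11

38/11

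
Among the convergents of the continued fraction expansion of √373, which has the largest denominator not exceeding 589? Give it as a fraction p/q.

√373 = [19; 3, 5, 5, 3, 38, …] (period length 5).
Convergents:
  p_0/q_0 = 19/1
  p_1/q_1 = 58/3
  p_2/q_2 = 309/16
  p_3/q_3 = 1603/83
  p_4/q_4 = 5118/265
  p_5/q_5 = 196087/10153
q_4 = 265 ≤ 589 < 10153 = q_5, so the answer is 5118/265.

5118/265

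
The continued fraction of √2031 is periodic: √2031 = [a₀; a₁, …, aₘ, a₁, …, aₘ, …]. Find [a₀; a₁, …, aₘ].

a₀ = ⌊√2031⌋ = 45.
With m₀=0, d₀=1 and mₖ₊₁ = dₖaₖ − mₖ, dₖ₊₁ = (n − mₖ₊₁²)/dₖ, aₖ₊₁ = ⌊(a₀+mₖ₊₁)/dₖ₊₁⌋:
  k=1: m=45, d=6, a=15
  k=2: m=45, d=1, a=90
d=1 and a=2a₀=90 at k=2, so the next step gives (m, d) = (45, 6) again — its k=1 value — and the period has length 2.

[45; 15, 90]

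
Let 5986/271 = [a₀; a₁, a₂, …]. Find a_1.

5986 = 22·271 + 24   →  a_0 = 22
271 = 11·24 + 7   →  a_1 = 11

11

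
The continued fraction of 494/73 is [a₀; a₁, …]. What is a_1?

1

494 = 6·73 + 56   →  a_0 = 6
73 = 1·56 + 17   →  a_1 = 1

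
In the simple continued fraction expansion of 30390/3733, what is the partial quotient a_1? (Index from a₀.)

30390 = 8·3733 + 526   →  a_0 = 8
3733 = 7·526 + 51   →  a_1 = 7

7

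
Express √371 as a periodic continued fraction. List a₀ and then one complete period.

[19; 3, 1, 4, 1, 3, 38]

a₀ = ⌊√371⌋ = 19.
With m₀=0, d₀=1 and mₖ₊₁ = dₖaₖ − mₖ, dₖ₊₁ = (n − mₖ₊₁²)/dₖ, aₖ₊₁ = ⌊(a₀+mₖ₊₁)/dₖ₊₁⌋:
  k=1: m=19, d=10, a=3
  k=2: m=11, d=25, a=1
  k=3: m=14, d=7, a=4
  k=4: m=14, d=25, a=1
  k=5: m=11, d=10, a=3
  k=6: m=19, d=1, a=38
d=1 and a=2a₀=38 at k=6, so the next step gives (m, d) = (19, 10) again — its k=1 value — and the period has length 6.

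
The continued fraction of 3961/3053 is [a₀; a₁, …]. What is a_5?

6

3961 = 1·3053 + 908   →  a_0 = 1
3053 = 3·908 + 329   →  a_1 = 3
908 = 2·329 + 250   →  a_2 = 2
329 = 1·250 + 79   →  a_3 = 1
250 = 3·79 + 13   →  a_4 = 3
79 = 6·13 + 1   →  a_5 = 6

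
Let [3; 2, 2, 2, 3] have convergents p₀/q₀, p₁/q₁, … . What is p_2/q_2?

Using pₖ = aₖpₖ₋₁ + pₖ₋₂, qₖ = aₖqₖ₋₁ + qₖ₋₂ (with p₋₁=1, p₋₂=0, q₋₁=0, q₋₂=1):
  k=0: a=3, p=3, q=1
  k=1: a=2, p=7, q=2
  k=2: a=2, p=17, q=5

17/5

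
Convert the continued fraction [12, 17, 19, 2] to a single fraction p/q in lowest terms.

8019/665

Fold from the inside: start with 2/1.
  19 + 1/2 = 39/2
  17 + 2/39 = 665/39
  12 + 39/665 = 8019/665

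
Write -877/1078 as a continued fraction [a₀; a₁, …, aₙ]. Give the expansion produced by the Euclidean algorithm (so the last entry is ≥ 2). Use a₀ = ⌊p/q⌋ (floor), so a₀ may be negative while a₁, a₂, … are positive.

[-1; 5, 2, 1, 3, 18]

-877 = -1*1078 + 201
1078 = 5*201 + 73
201 = 2*73 + 55
73 = 1*55 + 18
55 = 3*18 + 1
18 = 18*1 + 0  (stop)
So -877/1078 = [-1; 5, 2, 1, 3, 18].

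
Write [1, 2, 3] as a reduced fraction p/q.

Fold from the inside: start with 3/1.
  2 + 1/3 = 7/3
  1 + 3/7 = 10/7

10/7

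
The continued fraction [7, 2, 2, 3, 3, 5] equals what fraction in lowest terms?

Using pₖ = aₖpₖ₋₁ + pₖ₋₂ and qₖ = aₖqₖ₋₁ + qₖ₋₂:
  k=0: a=7, p=7, q=1
  k=1: a=2, p=15, q=2
  k=2: a=2, p=37, q=5
  k=3: a=3, p=126, q=17
  k=4: a=3, p=415, q=56
  k=5: a=5, p=2201, q=297

2201/297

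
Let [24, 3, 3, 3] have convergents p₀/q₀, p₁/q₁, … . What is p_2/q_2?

243/10

Using pₖ = aₖpₖ₋₁ + pₖ₋₂, qₖ = aₖqₖ₋₁ + qₖ₋₂ (with p₋₁=1, p₋₂=0, q₋₁=0, q₋₂=1):
  k=0: a=24, p=24, q=1
  k=1: a=3, p=73, q=3
  k=2: a=3, p=243, q=10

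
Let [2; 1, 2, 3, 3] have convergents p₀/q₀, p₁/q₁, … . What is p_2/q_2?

8/3

Using pₖ = aₖpₖ₋₁ + pₖ₋₂, qₖ = aₖqₖ₋₁ + qₖ₋₂ (with p₋₁=1, p₋₂=0, q₋₁=0, q₋₂=1):
  k=0: a=2, p=2, q=1
  k=1: a=1, p=3, q=1
  k=2: a=2, p=8, q=3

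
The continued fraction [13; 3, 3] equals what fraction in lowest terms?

Using pₖ = aₖpₖ₋₁ + pₖ₋₂ and qₖ = aₖqₖ₋₁ + qₖ₋₂:
  k=0: a=13, p=13, q=1
  k=1: a=3, p=40, q=3
  k=2: a=3, p=133, q=10

133/10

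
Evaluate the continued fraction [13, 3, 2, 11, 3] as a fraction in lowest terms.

Fold from the inside: start with 3/1.
  11 + 1/3 = 34/3
  2 + 3/34 = 71/34
  3 + 34/71 = 247/71
  13 + 71/247 = 3282/247

3282/247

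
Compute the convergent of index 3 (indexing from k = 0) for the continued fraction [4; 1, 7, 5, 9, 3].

200/41

Using pₖ = aₖpₖ₋₁ + pₖ₋₂, qₖ = aₖqₖ₋₁ + qₖ₋₂ (with p₋₁=1, p₋₂=0, q₋₁=0, q₋₂=1):
  k=0: a=4, p=4, q=1
  k=1: a=1, p=5, q=1
  k=2: a=7, p=39, q=8
  k=3: a=5, p=200, q=41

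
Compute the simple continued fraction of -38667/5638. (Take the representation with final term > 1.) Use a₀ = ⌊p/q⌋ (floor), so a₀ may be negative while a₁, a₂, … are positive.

[-7; 7, 17, 1, 3, 11]

-38667 = -7×5638 + 799
5638 = 7×799 + 45
799 = 17×45 + 34
45 = 1×34 + 11
34 = 3×11 + 1
11 = 11×1 + 0  (stop)
So -38667/5638 = [-7; 7, 17, 1, 3, 11].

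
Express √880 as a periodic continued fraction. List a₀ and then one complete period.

[29; 1, 1, 1, 58]

a₀ = ⌊√880⌋ = 29.
With m₀=0, d₀=1 and mₖ₊₁ = dₖaₖ − mₖ, dₖ₊₁ = (n − mₖ₊₁²)/dₖ, aₖ₊₁ = ⌊(a₀+mₖ₊₁)/dₖ₊₁⌋:
  k=1: m=29, d=39, a=1
  k=2: m=10, d=20, a=1
  k=3: m=10, d=39, a=1
  k=4: m=29, d=1, a=58
d=1 and a=2a₀=58 at k=4, so the next step gives (m, d) = (29, 39) again — its k=1 value — and the period has length 4.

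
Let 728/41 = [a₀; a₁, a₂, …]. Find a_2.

728 = 17·41 + 31   →  a_0 = 17
41 = 1·31 + 10   →  a_1 = 1
31 = 3·10 + 1   →  a_2 = 3

3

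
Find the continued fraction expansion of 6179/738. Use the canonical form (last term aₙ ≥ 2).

6179 = 8*738 + 275
738 = 2*275 + 188
275 = 1*188 + 87
188 = 2*87 + 14
87 = 6*14 + 3
14 = 4*3 + 2
3 = 1*2 + 1
2 = 2*1 + 0  (stop)
So 6179/738 = [8; 2, 1, 2, 6, 4, 1, 2].

[8; 2, 1, 2, 6, 4, 1, 2]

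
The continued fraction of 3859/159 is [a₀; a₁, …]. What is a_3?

2

3859 = 24·159 + 43   →  a_0 = 24
159 = 3·43 + 30   →  a_1 = 3
43 = 1·30 + 13   →  a_2 = 1
30 = 2·13 + 4   →  a_3 = 2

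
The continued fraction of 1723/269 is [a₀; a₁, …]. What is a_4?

3

1723 = 6·269 + 109   →  a_0 = 6
269 = 2·109 + 51   →  a_1 = 2
109 = 2·51 + 7   →  a_2 = 2
51 = 7·7 + 2   →  a_3 = 7
7 = 3·2 + 1   →  a_4 = 3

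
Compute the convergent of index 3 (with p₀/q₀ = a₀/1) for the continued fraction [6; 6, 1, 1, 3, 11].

80/13

Using pₖ = aₖpₖ₋₁ + pₖ₋₂, qₖ = aₖqₖ₋₁ + qₖ₋₂ (with p₋₁=1, p₋₂=0, q₋₁=0, q₋₂=1):
  k=0: a=6, p=6, q=1
  k=1: a=6, p=37, q=6
  k=2: a=1, p=43, q=7
  k=3: a=1, p=80, q=13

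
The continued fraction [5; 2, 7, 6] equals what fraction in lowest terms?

503/92

Fold from the inside: start with 6/1.
  7 + 1/6 = 43/6
  2 + 6/43 = 92/43
  5 + 43/92 = 503/92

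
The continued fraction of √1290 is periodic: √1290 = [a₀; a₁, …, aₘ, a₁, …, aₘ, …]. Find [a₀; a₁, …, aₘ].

a₀ = ⌊√1290⌋ = 35.
With m₀=0, d₀=1 and mₖ₊₁ = dₖaₖ − mₖ, dₖ₊₁ = (n − mₖ₊₁²)/dₖ, aₖ₊₁ = ⌊(a₀+mₖ₊₁)/dₖ₊₁⌋:
  k=1: m=35, d=65, a=1
  k=2: m=30, d=6, a=10
  k=3: m=30, d=65, a=1
  k=4: m=35, d=1, a=70
d=1 and a=2a₀=70 at k=4, so the next step gives (m, d) = (35, 65) again — its k=1 value — and the period has length 4.

[35; 1, 10, 1, 70]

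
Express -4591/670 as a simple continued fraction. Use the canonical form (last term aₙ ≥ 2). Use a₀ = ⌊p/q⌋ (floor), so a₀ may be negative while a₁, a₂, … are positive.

[-7; 6, 1, 3, 3, 3, 2]

-4591 = -7×670 + 99
670 = 6×99 + 76
99 = 1×76 + 23
76 = 3×23 + 7
23 = 3×7 + 2
7 = 3×2 + 1
2 = 2×1 + 0  (stop)
So -4591/670 = [-7; 6, 1, 3, 3, 3, 2].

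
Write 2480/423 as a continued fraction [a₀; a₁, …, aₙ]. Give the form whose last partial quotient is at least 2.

2480 = 5·423 + 365
423 = 1·365 + 58
365 = 6·58 + 17
58 = 3·17 + 7
17 = 2·7 + 3
7 = 2·3 + 1
3 = 3·1 + 0  (stop)
So 2480/423 = [5; 1, 6, 3, 2, 2, 3].

[5; 1, 6, 3, 2, 2, 3]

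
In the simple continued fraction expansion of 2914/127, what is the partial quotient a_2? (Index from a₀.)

2914 = 22·127 + 120   →  a_0 = 22
127 = 1·120 + 7   →  a_1 = 1
120 = 17·7 + 1   →  a_2 = 17

17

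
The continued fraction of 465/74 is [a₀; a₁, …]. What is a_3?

465 = 6·74 + 21   →  a_0 = 6
74 = 3·21 + 11   →  a_1 = 3
21 = 1·11 + 10   →  a_2 = 1
11 = 1·10 + 1   →  a_3 = 1

1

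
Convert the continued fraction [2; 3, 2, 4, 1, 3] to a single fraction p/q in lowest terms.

Fold from the inside: start with 3/1.
  1 + 1/3 = 4/3
  4 + 3/4 = 19/4
  2 + 4/19 = 42/19
  3 + 19/42 = 145/42
  2 + 42/145 = 332/145

332/145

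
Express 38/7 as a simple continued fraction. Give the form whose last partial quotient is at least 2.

38 = 5·7 + 3
7 = 2·3 + 1
3 = 3·1 + 0  (stop)
So 38/7 = [5; 2, 3].

[5; 2, 3]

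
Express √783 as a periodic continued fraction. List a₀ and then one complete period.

a₀ = ⌊√783⌋ = 27.

[27; 1, 54]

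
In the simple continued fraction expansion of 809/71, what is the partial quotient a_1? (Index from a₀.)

809 = 11·71 + 28   →  a_0 = 11
71 = 2·28 + 15   →  a_1 = 2

2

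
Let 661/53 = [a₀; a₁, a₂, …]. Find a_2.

8

661 = 12·53 + 25   →  a_0 = 12
53 = 2·25 + 3   →  a_1 = 2
25 = 8·3 + 1   →  a_2 = 8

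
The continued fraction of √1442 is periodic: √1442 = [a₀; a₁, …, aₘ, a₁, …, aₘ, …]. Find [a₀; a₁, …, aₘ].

a₀ = ⌊√1442⌋ = 37.
With m₀=0, d₀=1 and mₖ₊₁ = dₖaₖ − mₖ, dₖ₊₁ = (n − mₖ₊₁²)/dₖ, aₖ₊₁ = ⌊(a₀+mₖ₊₁)/dₖ₊₁⌋:
  k=1: m=37, d=73, a=1
  k=2: m=36, d=2, a=36
  k=3: m=36, d=73, a=1
  k=4: m=37, d=1, a=74
d=1 and a=2a₀=74 at k=4, so the next step gives (m, d) = (37, 73) again — its k=1 value — and the period has length 4.

[37; 1, 36, 1, 74]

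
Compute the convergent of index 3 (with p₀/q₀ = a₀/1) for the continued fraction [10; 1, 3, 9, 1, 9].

Using pₖ = aₖpₖ₋₁ + pₖ₋₂, qₖ = aₖqₖ₋₁ + qₖ₋₂ (with p₋₁=1, p₋₂=0, q₋₁=0, q₋₂=1):
  k=0: a=10, p=10, q=1
  k=1: a=1, p=11, q=1
  k=2: a=3, p=43, q=4
  k=3: a=9, p=398, q=37

398/37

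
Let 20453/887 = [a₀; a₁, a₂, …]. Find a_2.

20453 = 23·887 + 52   →  a_0 = 23
887 = 17·52 + 3   →  a_1 = 17
52 = 17·3 + 1   →  a_2 = 17

17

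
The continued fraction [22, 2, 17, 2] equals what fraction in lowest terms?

1619/72

Using pₖ = aₖpₖ₋₁ + pₖ₋₂ and qₖ = aₖqₖ₋₁ + qₖ₋₂:
  k=0: a=22, p=22, q=1
  k=1: a=2, p=45, q=2
  k=2: a=17, p=787, q=35
  k=3: a=2, p=1619, q=72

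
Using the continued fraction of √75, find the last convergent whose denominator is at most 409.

√75 = [8; 1, 1, 1, 16, …] (period length 4).
Convergents:
  p_0/q_0 = 8/1
  p_1/q_1 = 9/1
  p_2/q_2 = 17/2
  p_3/q_3 = 26/3
  p_4/q_4 = 433/50
  p_5/q_5 = 459/53
  p_6/q_6 = 892/103
  p_7/q_7 = 1351/156
  p_8/q_8 = 22508/2599
q_7 = 156 ≤ 409 < 2599 = q_8, so the answer is 1351/156.

1351/156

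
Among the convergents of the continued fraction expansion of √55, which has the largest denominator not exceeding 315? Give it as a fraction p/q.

1283/173

√55 = [7; 2, 2, 2, 14, …] (period length 4).
Convergents:
  p_0/q_0 = 7/1
  p_1/q_1 = 15/2
  p_2/q_2 = 37/5
  p_3/q_3 = 89/12
  p_4/q_4 = 1283/173
  p_5/q_5 = 2655/358
q_4 = 173 ≤ 315 < 358 = q_5, so the answer is 1283/173.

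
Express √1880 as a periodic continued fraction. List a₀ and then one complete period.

[43; 2, 1, 3, 1, 2, 86]

a₀ = ⌊√1880⌋ = 43.
With m₀=0, d₀=1 and mₖ₊₁ = dₖaₖ − mₖ, dₖ₊₁ = (n − mₖ₊₁²)/dₖ, aₖ₊₁ = ⌊(a₀+mₖ₊₁)/dₖ₊₁⌋:
  k=1: m=43, d=31, a=2
  k=2: m=19, d=49, a=1
  k=3: m=30, d=20, a=3
  k=4: m=30, d=49, a=1
  k=5: m=19, d=31, a=2
  k=6: m=43, d=1, a=86
d=1 and a=2a₀=86 at k=6, so the next step gives (m, d) = (43, 31) again — its k=1 value — and the period has length 6.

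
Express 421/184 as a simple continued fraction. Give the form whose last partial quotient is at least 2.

421 = 2·184 + 53
184 = 3·53 + 25
53 = 2·25 + 3
25 = 8·3 + 1
3 = 3·1 + 0  (stop)
So 421/184 = [2; 3, 2, 8, 3].

[2; 3, 2, 8, 3]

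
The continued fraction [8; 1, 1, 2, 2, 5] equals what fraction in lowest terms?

Fold from the inside: start with 5/1.
  2 + 1/5 = 11/5
  2 + 5/11 = 27/11
  1 + 11/27 = 38/27
  1 + 27/38 = 65/38
  8 + 38/65 = 558/65

558/65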